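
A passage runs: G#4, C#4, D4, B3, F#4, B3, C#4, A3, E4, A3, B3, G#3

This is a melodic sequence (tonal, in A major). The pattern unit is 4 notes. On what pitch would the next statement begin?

With a 4-note motive the entries are G#4, F#4, E4, each down a 2nd from the previous.
One more step down a 2nd gives D4.

D4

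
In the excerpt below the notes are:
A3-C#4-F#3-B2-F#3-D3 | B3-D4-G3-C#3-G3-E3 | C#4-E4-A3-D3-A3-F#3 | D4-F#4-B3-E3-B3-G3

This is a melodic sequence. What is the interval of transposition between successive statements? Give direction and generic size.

The 6-note cells begin on A3, B3, C#4, D4 — each up a 2nd from the last.
A3 to B3 is up a 2nd.

up a 2nd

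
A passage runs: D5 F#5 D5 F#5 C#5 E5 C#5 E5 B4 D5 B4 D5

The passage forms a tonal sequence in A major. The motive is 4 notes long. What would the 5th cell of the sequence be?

G#4 B4 G#4 B4

The 4-note cells begin on D5, C#5, B4 — each down a 2nd from the last.
Continuing the starts: A4 → G#4.
From G#4 the diatonic shape gives G#4 B4 G#4 B4.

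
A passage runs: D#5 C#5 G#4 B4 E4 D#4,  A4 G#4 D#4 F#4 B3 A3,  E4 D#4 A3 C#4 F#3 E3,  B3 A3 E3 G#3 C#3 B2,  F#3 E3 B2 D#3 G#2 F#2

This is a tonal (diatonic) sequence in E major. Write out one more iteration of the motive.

C#3 B2 F#2 A2 D#2 C#2

Unit = 6 notes; the statements start on D#5, A4, E4, B3, F#3, moving down a 4th each time.
From C#3 the diatonic shape gives C#3 B2 F#2 A2 D#2 C#2.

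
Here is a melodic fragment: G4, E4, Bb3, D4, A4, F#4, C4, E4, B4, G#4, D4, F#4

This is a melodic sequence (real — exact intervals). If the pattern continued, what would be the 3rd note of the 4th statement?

The unit is 4 notes. Position-3 pitches of the 3 shown cells: Bb3, C4, D4.
Each moves up a 2nd; the next is E4.

E4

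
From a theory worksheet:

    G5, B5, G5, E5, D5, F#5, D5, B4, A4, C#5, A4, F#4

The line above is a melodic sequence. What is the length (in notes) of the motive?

4

There are 12 notes; a 4-note unit gives 3 cells:
G5 B5 G5 E5 | D5 F#5 D5 B4 | A4 C#5 A4 F#4
Every group is a transposition down a 4th of the one before; no shorter unit works.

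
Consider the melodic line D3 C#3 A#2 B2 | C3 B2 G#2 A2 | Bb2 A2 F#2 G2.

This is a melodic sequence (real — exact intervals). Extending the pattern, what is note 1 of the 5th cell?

Gb2

With 4-note cells, note 1 of each statement runs D3, C3, Bb2.
Extending down a 2nd: Ab2 → Gb2.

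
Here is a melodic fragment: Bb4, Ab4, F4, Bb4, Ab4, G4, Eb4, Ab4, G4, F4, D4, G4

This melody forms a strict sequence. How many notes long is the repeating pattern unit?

Try groups of 4 (3 cells in 12 notes):
Bb4 Ab4 F4 Bb4 | Ab4 G4 Eb4 Ab4 | G4 F4 D4 G4
Each cell is the previous one down a 2nd — so the unit is 4 notes.

4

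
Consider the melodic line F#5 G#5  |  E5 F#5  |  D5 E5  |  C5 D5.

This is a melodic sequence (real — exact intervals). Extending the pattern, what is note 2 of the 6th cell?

Bb4

With 2-note cells, note 2 of each statement runs G#5, F#5, E5, D5.
Each moves down a 2nd. Continuing: C5 → Bb4.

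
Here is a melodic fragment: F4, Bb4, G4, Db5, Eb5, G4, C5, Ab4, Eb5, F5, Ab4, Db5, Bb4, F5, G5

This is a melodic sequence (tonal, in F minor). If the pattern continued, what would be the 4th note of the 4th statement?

With 5-note cells, note 4 of each statement runs Db5, Eb5, F5.
From F5, up a 2nd gives G5.

G5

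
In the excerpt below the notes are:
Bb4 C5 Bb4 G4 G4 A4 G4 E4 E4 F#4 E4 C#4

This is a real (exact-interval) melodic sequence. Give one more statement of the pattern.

With a 4-note motive the entries are Bb4, G4, E4, each down a 3rd from the previous.
Statement 4 starts on C#4 and keeps the same exact contour: C#4 D#4 C#4 A#3.

C#4 D#4 C#4 A#3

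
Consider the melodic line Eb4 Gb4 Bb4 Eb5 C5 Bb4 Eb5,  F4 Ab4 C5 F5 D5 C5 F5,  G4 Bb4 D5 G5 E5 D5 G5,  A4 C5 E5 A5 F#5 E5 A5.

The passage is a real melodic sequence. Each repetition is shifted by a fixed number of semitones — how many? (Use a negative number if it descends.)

2

Unit = 7 notes; the statements start on Eb4, F4, G4, A4, moving up a 2nd each time.
Counting half-steps from Eb4 to F4: 2.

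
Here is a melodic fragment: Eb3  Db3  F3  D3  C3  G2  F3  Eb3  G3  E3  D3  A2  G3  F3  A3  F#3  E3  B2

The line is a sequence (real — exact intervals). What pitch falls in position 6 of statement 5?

With 6-note cells, note 6 of each statement runs G2, A2, B2.
Each moves up a 2nd. Continuing: C#3 → D#3.

D#3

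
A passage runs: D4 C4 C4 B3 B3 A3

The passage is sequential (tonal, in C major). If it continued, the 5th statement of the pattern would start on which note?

The 2-note cells begin on D4, C4, B3 — each down a 2nd from the last.
Continuing: A3 → G3. Statement 5 starts on G3.

G3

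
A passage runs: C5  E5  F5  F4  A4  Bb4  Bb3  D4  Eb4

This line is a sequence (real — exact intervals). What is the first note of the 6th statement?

Taking 3-note groups, the heads are C5, F4, Bb3: the pattern moves down a 5th.
Extending the heads down a 5th: Eb3 → Ab2 → Db2.

Db2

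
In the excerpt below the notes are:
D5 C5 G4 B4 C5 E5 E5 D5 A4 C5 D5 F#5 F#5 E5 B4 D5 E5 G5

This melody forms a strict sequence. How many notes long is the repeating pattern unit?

6

18 notes total. Splitting into 3 groups of 6:
D5 C5 G4 B4 C5 E5 | E5 D5 A4 C5 D5 F#5 | F#5 E5 B4 D5 E5 G5
Every group is a transposition up a 2nd of the one before; no shorter unit works.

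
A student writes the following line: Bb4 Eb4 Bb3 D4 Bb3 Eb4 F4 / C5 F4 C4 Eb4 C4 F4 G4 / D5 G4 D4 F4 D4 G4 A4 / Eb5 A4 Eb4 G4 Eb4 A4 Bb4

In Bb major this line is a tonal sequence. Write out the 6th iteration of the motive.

G5 C5 G4 Bb4 G4 C5 D5

With a 7-note motive the entries are Bb4, C5, D5, Eb5, each up a 2nd from the previous.
Extending up a 2nd: F5 → G5.
Statement 6 starts on G5 and keeps the same diatonic contour: G5 C5 G4 Bb4 G4 C5 D5.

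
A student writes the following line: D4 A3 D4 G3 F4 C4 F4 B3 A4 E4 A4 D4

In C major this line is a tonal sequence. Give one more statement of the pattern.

Unit = 4 notes; the statements start on D4, F4, A4, moving up a 3rd each time.
From C5 the diatonic shape gives C5 G4 C5 F4.

C5 G4 C5 F4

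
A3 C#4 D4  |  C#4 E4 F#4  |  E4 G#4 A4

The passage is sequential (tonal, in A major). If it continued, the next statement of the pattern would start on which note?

G#4

Taking 3-note groups, the heads are A3, C#4, E4: the pattern moves up a 3rd.
The next head, up a 3rd from E4, is G#4.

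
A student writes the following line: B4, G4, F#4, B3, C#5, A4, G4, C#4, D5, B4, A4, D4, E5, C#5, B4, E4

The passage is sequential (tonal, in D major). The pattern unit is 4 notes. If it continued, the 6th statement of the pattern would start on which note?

G5

Taking 4-note groups, the heads are B4, C#5, D5, E5: the pattern moves up a 2nd.
Extending the heads up a 2nd: F#5 → G5.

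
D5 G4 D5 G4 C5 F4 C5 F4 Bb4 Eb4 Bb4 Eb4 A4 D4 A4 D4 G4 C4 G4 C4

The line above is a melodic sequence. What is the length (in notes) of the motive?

Try groups of 4 (5 cells in 20 notes):
D5 G4 D5 G4 | C5 F4 C5 F4 | Bb4 Eb4 Bb4 Eb4 | A4 D4 A4 D4 | G4 C4 G4 C4
Every group is a transposition down a 2nd of the one before; no shorter unit works.

4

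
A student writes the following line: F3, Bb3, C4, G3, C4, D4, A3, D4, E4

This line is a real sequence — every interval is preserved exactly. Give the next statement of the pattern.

B3 E4 F#4

Unit = 3 notes; the statements start on F3, G3, A3, moving up a 2nd each time.
So cell 4 is B3 E4 F#4.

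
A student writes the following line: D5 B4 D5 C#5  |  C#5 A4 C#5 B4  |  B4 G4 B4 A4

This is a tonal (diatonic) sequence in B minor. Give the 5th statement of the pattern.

G4 E4 G4 F#4

Unit = 4 notes; the statements start on D5, C#5, B4, moving down a 2nd each time.
Carrying on: A4 → G4.
Statement 5 starts on G4 and keeps the same diatonic contour: G4 E4 G4 F#4.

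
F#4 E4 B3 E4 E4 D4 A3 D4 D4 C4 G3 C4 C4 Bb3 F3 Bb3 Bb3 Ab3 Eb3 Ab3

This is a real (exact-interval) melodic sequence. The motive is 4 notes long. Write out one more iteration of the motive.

The 4-note cells begin on F#4, E4, D4, C4, Bb3 — each down a 2nd from the last.
From Ab3 the exact shape gives Ab3 Gb3 Db3 Gb3.

Ab3 Gb3 Db3 Gb3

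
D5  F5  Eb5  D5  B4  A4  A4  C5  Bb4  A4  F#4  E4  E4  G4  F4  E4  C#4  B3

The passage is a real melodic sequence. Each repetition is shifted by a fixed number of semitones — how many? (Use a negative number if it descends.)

The 6-note cells begin on D5, A4, E4 — each down a 4th from the last.
D5 to A4 spans -5 semitones.

-5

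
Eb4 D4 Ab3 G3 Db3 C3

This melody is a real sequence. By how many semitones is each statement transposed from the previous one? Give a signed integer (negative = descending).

With a 2-note motive the entries are Eb4, Ab3, Db3, each down a 5th from the previous.
Eb4 to Ab3 spans -7 semitones.

-7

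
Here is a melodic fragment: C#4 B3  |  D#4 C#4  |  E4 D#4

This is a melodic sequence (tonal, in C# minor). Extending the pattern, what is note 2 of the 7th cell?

A4

Grouping in 2s, the 2nd note of each cell is B3, C#4, D#4.
Each moves up a 2nd. Continuing: E4 → F#4 → G#4 → A4.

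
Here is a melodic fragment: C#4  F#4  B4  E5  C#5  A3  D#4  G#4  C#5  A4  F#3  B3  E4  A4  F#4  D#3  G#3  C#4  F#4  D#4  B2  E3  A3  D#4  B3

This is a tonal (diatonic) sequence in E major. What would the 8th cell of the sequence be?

With a 5-note motive the entries are C#4, A3, F#3, D#3, B2, each down a 3rd from the previous.
Extending down a 3rd: G#2 → E2 → C#2.
Statement 8 starts on C#2 and keeps the same diatonic contour: C#2 F#2 B2 E3 C#3.

C#2 F#2 B2 E3 C#3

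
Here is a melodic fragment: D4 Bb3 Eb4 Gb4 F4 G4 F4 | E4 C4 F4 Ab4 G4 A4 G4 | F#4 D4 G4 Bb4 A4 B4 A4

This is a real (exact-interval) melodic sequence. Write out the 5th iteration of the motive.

Unit = 7 notes; the statements start on D4, E4, F#4, moving up a 2nd each time.
Continuing the starts: G#4 → A#4.
From A#4 the exact shape gives A#4 F#4 B4 D5 C#5 D#5 C#5.

A#4 F#4 B4 D5 C#5 D#5 C#5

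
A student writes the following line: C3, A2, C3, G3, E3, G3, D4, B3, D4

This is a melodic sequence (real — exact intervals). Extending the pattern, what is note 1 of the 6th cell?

With 3-note cells, note 1 of each statement runs C3, G3, D4.
Extending up a 5th: A4 → E5 → B5.

B5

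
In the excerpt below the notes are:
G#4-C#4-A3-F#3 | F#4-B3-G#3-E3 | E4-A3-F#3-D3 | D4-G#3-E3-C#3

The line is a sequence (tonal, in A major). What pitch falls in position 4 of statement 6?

Grouping in 4s, the 4th note of each cell is F#3, E3, D3, C#3.
Carrying that down a 2nd forward: B2 → A2.

A2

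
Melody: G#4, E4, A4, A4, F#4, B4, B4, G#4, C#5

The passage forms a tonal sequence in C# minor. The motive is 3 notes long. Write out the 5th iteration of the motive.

The 3-note cells begin on G#4, A4, B4 — each up a 2nd from the last.
Continuing the starts: C#5 → D#5.
Statement 5 starts on D#5 and keeps the same diatonic contour: D#5 B4 E5.

D#5 B4 E5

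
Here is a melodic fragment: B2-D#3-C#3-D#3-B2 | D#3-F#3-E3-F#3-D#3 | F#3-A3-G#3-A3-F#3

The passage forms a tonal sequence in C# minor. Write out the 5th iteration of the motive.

C#4 E4 D#4 E4 C#4

Unit = 5 notes; the statements start on B2, D#3, F#3, moving up a 3rd each time.
Continuing the starts: A3 → C#4.
From C#4 the diatonic shape gives C#4 E4 D#4 E4 C#4.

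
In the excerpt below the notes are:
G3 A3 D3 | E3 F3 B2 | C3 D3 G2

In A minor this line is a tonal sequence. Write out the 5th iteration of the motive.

Unit = 3 notes; the statements start on G3, E3, C3, moving down a 3rd each time.
Carrying on: A2 → F2.
From F2 the diatonic shape gives F2 G2 C2.

F2 G2 C2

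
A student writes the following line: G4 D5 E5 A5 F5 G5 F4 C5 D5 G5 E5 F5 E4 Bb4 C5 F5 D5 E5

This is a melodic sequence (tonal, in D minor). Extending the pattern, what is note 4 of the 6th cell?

C5

The unit is 6 notes. Position-4 pitches of the 3 shown cells: A5, G5, F5.
Each moves down a 2nd. Continuing: E5 → D5 → C5.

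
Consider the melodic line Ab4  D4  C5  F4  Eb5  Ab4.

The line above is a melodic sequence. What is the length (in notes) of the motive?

2

There are 6 notes; a 2-note unit gives 3 cells:
Ab4 D4 | C5 F4 | Eb5 Ab4
That's a consistent up a 3rd shift per cell, and no other grouping gives one.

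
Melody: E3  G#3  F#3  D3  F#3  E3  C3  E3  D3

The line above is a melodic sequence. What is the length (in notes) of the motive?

There are 9 notes; a 3-note unit gives 3 cells:
E3 G#3 F#3 | D3 F#3 E3 | C3 E3 D3
That's a consistent down a 2nd shift per cell, and no other grouping gives one.

3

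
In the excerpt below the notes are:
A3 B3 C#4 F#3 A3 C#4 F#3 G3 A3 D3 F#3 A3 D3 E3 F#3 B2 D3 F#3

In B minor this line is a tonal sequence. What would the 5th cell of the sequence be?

Unit = 6 notes; the statements start on A3, F#3, D3, moving down a 3rd each time.
Extending down a 3rd: B2 → G2.
Statement 5 starts on G2 and keeps the same diatonic contour: G2 A2 B2 E2 G2 B2.

G2 A2 B2 E2 G2 B2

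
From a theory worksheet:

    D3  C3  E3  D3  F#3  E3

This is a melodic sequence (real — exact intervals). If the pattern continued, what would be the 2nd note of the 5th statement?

G#3

Grouping in 2s, the 2nd note of each cell is C3, D3, E3.
Each moves up a 2nd. Continuing: F#3 → G#3.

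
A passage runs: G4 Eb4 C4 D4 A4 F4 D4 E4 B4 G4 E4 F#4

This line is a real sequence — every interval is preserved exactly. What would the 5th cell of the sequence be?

The 4-note cells begin on G4, A4, B4 — each up a 2nd from the last.
Carrying on: C#5 → D#5.
Statement 5 starts on D#5 and keeps the same exact contour: D#5 B4 G#4 A#4.

D#5 B4 G#4 A#4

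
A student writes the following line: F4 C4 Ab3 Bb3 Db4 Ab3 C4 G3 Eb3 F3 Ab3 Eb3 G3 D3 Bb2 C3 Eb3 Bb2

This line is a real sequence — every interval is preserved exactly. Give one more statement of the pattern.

D3 A2 F2 G2 Bb2 F2

Unit = 6 notes; the statements start on F4, C4, G3, moving down a 4th each time.
Statement 4 starts on D3 and keeps the same exact contour: D3 A2 F2 G2 Bb2 F2.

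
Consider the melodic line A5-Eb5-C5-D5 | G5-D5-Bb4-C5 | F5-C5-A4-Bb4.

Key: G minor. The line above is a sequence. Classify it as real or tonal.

Every note is diatonic to G minor.
Cell 1 has -6 semitones from note 1 to 2, but cell 2 has -5 — the interval quality changes while the contour stays the same, which is the hallmark of a tonal sequence.

tonal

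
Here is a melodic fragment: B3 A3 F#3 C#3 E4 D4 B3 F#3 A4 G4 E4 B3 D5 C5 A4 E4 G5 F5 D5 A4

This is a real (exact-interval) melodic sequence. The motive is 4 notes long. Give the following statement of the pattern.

Unit = 4 notes; the statements start on B3, E4, A4, D5, G5, moving up a 4th each time.
So cell 6 is C6 Bb5 G5 D5.

C6 Bb5 G5 D5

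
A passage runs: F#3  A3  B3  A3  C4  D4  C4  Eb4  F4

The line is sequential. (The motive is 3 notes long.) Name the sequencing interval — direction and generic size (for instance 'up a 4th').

up a 3rd

Taking 3-note groups, the heads are F#3, A3, C4: the pattern moves up a 3rd.
From F#3 to A3: up a 3rd.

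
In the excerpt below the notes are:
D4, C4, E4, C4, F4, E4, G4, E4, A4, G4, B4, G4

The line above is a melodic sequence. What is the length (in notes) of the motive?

4

Try groups of 4 (3 cells in 12 notes):
D4 C4 E4 C4 | F4 E4 G4 E4 | A4 G4 B4 G4
That's a consistent up a 3rd shift per cell, and no other grouping gives one.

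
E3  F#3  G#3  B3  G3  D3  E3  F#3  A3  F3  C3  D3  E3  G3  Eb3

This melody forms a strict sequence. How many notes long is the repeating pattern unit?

5

15 notes total. Splitting into 3 groups of 5:
E3 F#3 G#3 B3 G3 | D3 E3 F#3 A3 F3 | C3 D3 E3 G3 Eb3
That's a consistent down a 2nd shift per cell, and no other grouping gives one.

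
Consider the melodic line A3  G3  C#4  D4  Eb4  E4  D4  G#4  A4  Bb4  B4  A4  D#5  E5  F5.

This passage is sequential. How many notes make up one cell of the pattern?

There are 15 notes; a 5-note unit gives 3 cells:
A3 G3 C#4 D4 Eb4 | E4 D4 G#4 A4 Bb4 | B4 A4 D#5 E5 F5
That's a consistent up a 5th shift per cell, and no other grouping gives one.

5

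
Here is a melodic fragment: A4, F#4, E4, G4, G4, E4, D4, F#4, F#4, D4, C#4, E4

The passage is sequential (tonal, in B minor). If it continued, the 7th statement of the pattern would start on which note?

B3

Unit = 4 notes; the statements start on A4, G4, F#4, moving down a 2nd each time.
Continuing: E4 → D4 → C#4 → B3. Statement 7 starts on B3.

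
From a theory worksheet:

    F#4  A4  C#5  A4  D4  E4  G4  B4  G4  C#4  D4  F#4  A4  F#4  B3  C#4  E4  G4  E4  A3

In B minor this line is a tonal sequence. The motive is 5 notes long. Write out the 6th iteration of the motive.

A3 C#4 E4 C#4 F#3

With a 5-note motive the entries are F#4, E4, D4, C#4, each down a 2nd from the previous.
Continuing the starts: B3 → A3.
From A3 the diatonic shape gives A3 C#4 E4 C#4 F#3.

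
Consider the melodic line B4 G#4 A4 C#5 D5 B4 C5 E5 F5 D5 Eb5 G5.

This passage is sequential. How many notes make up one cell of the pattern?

4

Try groups of 4 (3 cells in 12 notes):
B4 G#4 A4 C#5 | D5 B4 C5 E5 | F5 D5 Eb5 G5
Every group is a transposition up a 3rd of the one before; no shorter unit works.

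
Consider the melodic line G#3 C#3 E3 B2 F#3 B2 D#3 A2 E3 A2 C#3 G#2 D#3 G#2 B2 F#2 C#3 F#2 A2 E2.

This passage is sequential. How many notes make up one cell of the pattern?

4

There are 20 notes; a 4-note unit gives 5 cells:
G#3 C#3 E3 B2 | F#3 B2 D#3 A2 | E3 A2 C#3 G#2 | D#3 G#2 B2 F#2 | C#3 F#2 A2 E2
Every group is a transposition down a 2nd of the one before; no shorter unit works.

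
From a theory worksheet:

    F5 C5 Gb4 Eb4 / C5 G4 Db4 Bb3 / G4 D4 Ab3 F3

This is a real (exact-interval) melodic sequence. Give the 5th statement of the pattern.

A3 E3 Bb2 G2

With a 4-note motive the entries are F5, C5, G4, each down a 4th from the previous.
Carrying on: D4 → A3.
Statement 5 starts on A3 and keeps the same exact contour: A3 E3 Bb2 G2.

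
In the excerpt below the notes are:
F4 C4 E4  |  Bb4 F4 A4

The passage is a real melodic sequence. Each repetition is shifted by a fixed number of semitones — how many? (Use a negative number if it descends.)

Taking 3-note groups, the heads are F4, Bb4: the pattern moves up a 4th.
F4→Bb4 is 70 − 65 = 5 semitones.

5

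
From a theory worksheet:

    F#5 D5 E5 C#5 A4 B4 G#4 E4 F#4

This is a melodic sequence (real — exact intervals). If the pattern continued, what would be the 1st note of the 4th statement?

Grouping in 3s, the 1st note of each cell is F#5, C#5, G#4.
From G#4, down a 4th gives D#4.

D#4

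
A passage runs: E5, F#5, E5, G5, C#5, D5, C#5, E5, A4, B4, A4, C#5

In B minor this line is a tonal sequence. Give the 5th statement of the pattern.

Taking 4-note groups, the heads are E5, C#5, A4: the pattern moves down a 3rd.
Extending down a 3rd: F#4 → D4.
So cell 5 is D4 E4 D4 F#4.

D4 E4 D4 F#4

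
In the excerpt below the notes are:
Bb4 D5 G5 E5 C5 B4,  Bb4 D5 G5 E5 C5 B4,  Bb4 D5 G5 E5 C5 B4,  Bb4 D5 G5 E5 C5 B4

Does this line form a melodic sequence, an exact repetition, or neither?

repetition

Each 6-note cell is identical (Bb4 D5 G5 E5 C5 B4), restated at the same pitch.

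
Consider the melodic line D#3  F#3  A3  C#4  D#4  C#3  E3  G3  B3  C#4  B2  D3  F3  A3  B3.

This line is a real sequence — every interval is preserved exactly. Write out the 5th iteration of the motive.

G2 Bb2 Db3 F3 G3

Taking 5-note groups, the heads are D#3, C#3, B2: the pattern moves down a 2nd.
Continuing the starts: A2 → G2.
So cell 5 is G2 Bb2 Db3 F3 G3.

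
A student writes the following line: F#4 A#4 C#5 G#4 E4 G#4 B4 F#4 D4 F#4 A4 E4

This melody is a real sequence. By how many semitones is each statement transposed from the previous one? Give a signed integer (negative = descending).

-2

Unit = 4 notes; the statements start on F#4, E4, D4, moving down a 2nd each time.
F#4 to E4 spans -2 semitones.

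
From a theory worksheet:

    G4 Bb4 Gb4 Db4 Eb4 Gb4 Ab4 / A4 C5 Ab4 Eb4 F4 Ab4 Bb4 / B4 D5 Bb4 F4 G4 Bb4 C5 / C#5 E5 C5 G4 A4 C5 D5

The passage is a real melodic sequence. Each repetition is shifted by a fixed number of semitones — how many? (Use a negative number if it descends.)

Taking 7-note groups, the heads are G4, A4, B4, C#5: the pattern moves up a 2nd.
G4 to A4 spans +2 semitones.

2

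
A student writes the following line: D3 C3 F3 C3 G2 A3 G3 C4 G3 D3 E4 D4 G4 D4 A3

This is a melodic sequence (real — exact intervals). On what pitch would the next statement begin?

With a 5-note motive the entries are D3, A3, E4, each up a 5th from the previous.
One more step up a 5th gives B4.

B4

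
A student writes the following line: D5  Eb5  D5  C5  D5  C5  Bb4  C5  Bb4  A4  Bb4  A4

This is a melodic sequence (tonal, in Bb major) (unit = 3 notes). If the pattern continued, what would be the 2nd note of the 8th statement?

Grouping in 3s, the 2nd note of each cell is Eb5, D5, C5, Bb4.
Each moves down a 2nd. Continuing: A4 → G4 → F4 → Eb4.

Eb4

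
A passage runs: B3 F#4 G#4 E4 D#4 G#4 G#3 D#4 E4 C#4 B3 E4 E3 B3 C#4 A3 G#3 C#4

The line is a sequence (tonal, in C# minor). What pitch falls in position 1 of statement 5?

A2

Grouping in 6s, the 1st note of each cell is B3, G#3, E3.
Extending down a 3rd: C#3 → A2.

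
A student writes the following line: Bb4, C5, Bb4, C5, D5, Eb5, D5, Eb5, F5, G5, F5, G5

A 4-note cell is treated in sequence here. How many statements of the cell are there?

3

12 notes in groups of 4 gives 12/4 = 3 statements.
Starts: Bb4, D5, F5 — each up a 3rd.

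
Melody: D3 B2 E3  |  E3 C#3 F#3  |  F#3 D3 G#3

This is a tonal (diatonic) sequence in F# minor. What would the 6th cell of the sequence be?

Taking 3-note groups, the heads are D3, E3, F#3: the pattern moves up a 2nd.
Carrying on: G#3 → A3 → B3.
Statement 6 starts on B3 and keeps the same diatonic contour: B3 G#3 C#4.

B3 G#3 C#4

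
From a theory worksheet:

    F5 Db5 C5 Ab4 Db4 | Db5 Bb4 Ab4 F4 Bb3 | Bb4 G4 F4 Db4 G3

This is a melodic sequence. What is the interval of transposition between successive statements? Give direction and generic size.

With a 5-note motive the entries are F5, Db5, Bb4, each down a 3rd from the previous.
F5 to Db5 is down a 3rd.

down a 3rd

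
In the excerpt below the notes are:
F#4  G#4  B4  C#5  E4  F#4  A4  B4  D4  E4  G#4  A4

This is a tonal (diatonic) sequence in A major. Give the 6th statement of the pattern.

A3 B3 D4 E4

Unit = 4 notes; the statements start on F#4, E4, D4, moving down a 2nd each time.
Continuing the starts: C#4 → B3 → A3.
From A3 the diatonic shape gives A3 B3 D4 E4.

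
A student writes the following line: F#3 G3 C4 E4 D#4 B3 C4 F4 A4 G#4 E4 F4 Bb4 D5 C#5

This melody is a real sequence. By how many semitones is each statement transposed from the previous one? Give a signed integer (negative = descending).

Taking 5-note groups, the heads are F#3, B3, E4: the pattern moves up a 4th.
Counting half-steps from F#3 to B3: 5.

5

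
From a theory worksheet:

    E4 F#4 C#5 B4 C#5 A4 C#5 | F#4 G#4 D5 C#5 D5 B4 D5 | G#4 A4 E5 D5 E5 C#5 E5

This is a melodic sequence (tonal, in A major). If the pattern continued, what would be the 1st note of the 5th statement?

B4

Grouping in 7s, the 1st note of each cell is E4, F#4, G#4.
Carrying that up a 2nd forward: A4 → B4.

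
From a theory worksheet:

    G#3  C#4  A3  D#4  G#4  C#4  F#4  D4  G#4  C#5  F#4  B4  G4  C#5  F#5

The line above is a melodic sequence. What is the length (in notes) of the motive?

There are 15 notes; a 5-note unit gives 3 cells:
G#3 C#4 A3 D#4 G#4 | C#4 F#4 D4 G#4 C#5 | F#4 B4 G4 C#5 F#5
Every group is a transposition up a 4th of the one before; no shorter unit works.

5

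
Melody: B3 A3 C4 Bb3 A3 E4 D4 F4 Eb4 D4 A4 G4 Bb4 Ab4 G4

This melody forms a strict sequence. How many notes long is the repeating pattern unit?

5

15 notes total. Splitting into 3 groups of 5:
B3 A3 C4 Bb3 A3 | E4 D4 F4 Eb4 D4 | A4 G4 Bb4 Ab4 G4
That's a consistent up a 4th shift per cell, and no other grouping gives one.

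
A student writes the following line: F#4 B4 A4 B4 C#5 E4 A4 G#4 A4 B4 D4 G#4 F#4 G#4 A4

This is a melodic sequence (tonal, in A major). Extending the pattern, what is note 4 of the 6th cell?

With 5-note cells, note 4 of each statement runs B4, A4, G#4.
Carrying that down a 2nd forward: F#4 → E4 → D4.

D4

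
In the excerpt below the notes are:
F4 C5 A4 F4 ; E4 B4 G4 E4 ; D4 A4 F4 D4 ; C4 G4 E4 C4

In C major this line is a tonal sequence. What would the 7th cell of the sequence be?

The 4-note cells begin on F4, E4, D4, C4 — each down a 2nd from the last.
Extending down a 2nd: B3 → A3 → G3.
Statement 7 starts on G3 and keeps the same diatonic contour: G3 D4 B3 G3.

G3 D4 B3 G3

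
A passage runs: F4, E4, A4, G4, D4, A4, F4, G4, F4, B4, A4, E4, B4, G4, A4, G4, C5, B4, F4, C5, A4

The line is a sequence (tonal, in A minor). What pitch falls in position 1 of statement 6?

With 7-note cells, note 1 of each statement runs F4, G4, A4.
Carrying that up a 2nd forward: B4 → C5 → D5.

D5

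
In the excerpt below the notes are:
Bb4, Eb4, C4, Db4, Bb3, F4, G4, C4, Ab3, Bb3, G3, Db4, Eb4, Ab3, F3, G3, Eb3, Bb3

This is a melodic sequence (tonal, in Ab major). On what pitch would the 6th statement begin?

The 6-note cells begin on Bb4, G4, Eb4 — each down a 3rd from the last.
Continuing: C4 → Ab3 → F3. Statement 6 starts on F3.

F3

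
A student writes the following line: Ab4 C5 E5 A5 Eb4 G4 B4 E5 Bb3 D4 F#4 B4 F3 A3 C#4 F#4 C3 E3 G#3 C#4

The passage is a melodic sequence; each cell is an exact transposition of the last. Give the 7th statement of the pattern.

With a 4-note motive the entries are Ab4, Eb4, Bb3, F3, C3, each down a 4th from the previous.
Carrying on: G2 → D2.
So cell 7 is D2 F#2 A#2 D#3.

D2 F#2 A#2 D#3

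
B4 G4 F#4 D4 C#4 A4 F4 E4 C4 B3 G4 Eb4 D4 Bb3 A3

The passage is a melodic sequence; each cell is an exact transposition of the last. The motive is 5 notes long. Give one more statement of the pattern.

The 5-note cells begin on B4, A4, G4 — each down a 2nd from the last.
So cell 4 is F4 Db4 C4 Ab3 G3.

F4 Db4 C4 Ab3 G3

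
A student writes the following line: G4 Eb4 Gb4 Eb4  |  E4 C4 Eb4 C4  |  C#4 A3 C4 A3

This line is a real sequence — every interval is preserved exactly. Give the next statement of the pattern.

The 4-note cells begin on G4, E4, C#4 — each down a 3rd from the last.
Statement 4 starts on A#3 and keeps the same exact contour: A#3 F#3 A3 F#3.

A#3 F#3 A3 F#3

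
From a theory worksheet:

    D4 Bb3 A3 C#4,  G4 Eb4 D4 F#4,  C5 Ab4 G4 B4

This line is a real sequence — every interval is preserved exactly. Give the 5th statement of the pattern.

Taking 4-note groups, the heads are D4, G4, C5: the pattern moves up a 4th.
Extending up a 4th: F5 → Bb5.
Statement 5 starts on Bb5 and keeps the same exact contour: Bb5 Gb5 F5 A5.

Bb5 Gb5 F5 A5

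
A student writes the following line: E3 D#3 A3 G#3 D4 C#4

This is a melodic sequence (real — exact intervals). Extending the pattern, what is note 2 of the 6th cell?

E5

The unit is 2 notes. Position-2 pitches of the 3 shown cells: D#3, G#3, C#4.
Each moves up a 4th. Continuing: F#4 → B4 → E5.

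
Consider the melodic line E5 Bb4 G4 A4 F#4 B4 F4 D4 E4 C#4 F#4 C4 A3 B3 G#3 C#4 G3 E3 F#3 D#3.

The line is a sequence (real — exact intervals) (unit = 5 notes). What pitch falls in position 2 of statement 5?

The unit is 5 notes. Position-2 pitches of the 4 shown cells: Bb4, F4, C4, G3.
Each moves down a 4th; the next is D3.

D3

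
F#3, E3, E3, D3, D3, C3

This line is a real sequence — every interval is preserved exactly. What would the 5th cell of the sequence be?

Bb2 Ab2

Taking 2-note groups, the heads are F#3, E3, D3: the pattern moves down a 2nd.
Extending down a 2nd: C3 → Bb2.
From Bb2 the exact shape gives Bb2 Ab2.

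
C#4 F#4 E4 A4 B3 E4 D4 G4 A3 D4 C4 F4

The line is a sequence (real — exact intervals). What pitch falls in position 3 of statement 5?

Ab3

With 4-note cells, note 3 of each statement runs E4, D4, C4.
Carrying that down a 2nd forward: Bb3 → Ab3.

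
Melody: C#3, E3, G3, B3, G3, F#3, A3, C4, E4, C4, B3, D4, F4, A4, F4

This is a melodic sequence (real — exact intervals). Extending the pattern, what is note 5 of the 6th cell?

Ab5

The unit is 5 notes. Position-5 pitches of the 3 shown cells: G3, C4, F4.
Extending up a 4th: Bb4 → Eb5 → Ab5.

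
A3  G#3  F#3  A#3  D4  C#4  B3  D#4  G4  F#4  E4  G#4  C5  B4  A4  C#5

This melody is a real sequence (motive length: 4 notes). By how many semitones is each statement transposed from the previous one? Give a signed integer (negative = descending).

5

Taking 4-note groups, the heads are A3, D4, G4, C5: the pattern moves up a 4th.
A3 to D4 spans +5 semitones.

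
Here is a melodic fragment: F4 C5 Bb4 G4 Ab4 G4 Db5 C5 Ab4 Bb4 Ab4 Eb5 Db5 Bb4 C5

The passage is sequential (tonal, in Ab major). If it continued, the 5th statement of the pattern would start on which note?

C5

Unit = 5 notes; the statements start on F4, G4, Ab4, moving up a 2nd each time.
Continuing: Bb4 → C5. Statement 5 starts on C5.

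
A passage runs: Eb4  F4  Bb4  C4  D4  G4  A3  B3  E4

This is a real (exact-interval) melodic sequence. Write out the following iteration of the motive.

Taking 3-note groups, the heads are Eb4, C4, A3: the pattern moves down a 3rd.
Statement 4 starts on F#3 and keeps the same exact contour: F#3 G#3 C#4.

F#3 G#3 C#4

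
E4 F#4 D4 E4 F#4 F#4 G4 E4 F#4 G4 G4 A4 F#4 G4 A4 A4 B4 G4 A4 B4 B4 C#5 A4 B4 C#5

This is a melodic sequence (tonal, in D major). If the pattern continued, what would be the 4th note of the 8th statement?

E5

The unit is 5 notes. Position-4 pitches of the 5 shown cells: E4, F#4, G4, A4, B4.
Extending up a 2nd: C#5 → D5 → E5.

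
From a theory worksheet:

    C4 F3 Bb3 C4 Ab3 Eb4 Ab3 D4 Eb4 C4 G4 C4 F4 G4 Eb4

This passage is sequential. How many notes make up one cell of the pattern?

5

There are 15 notes; a 5-note unit gives 3 cells:
C4 F3 Bb3 C4 Ab3 | Eb4 Ab3 D4 Eb4 C4 | G4 C4 F4 G4 Eb4
Each cell is the previous one up a 3rd — so the unit is 5 notes.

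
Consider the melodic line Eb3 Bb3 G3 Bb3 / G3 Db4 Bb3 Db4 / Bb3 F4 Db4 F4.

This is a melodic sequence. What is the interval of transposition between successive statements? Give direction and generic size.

Unit = 4 notes; the statements start on Eb3, G3, Bb3, moving up a 3rd each time.
From Eb3 to G3: up a 3rd.

up a 3rd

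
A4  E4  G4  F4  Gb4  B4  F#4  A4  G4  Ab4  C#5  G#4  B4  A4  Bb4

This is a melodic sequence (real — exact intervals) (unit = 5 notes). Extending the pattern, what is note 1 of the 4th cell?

D#5

With 5-note cells, note 1 of each statement runs A4, B4, C#5.
Each moves up a 2nd; the next is D#5.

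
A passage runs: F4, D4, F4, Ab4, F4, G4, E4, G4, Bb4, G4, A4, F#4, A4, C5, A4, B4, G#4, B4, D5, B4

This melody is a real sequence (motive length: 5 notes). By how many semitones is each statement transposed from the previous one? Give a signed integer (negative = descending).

The 5-note cells begin on F4, G4, A4, B4 — each up a 2nd from the last.
F4 to G4 spans +2 semitones.

2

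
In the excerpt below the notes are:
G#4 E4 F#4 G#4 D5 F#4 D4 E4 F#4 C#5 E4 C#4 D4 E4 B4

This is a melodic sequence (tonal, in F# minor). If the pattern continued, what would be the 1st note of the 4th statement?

D4

Grouping in 5s, the 1st note of each cell is G#4, F#4, E4.
Each moves down a 2nd; the next is D4.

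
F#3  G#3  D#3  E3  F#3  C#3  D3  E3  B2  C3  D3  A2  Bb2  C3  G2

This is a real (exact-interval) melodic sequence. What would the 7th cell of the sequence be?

Unit = 3 notes; the statements start on F#3, E3, D3, C3, Bb2, moving down a 2nd each time.
Carrying on: Ab2 → Gb2.
From Gb2 the exact shape gives Gb2 Ab2 Eb2.

Gb2 Ab2 Eb2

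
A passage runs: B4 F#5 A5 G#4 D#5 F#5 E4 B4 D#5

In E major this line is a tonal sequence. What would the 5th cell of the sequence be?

A3 E4 G#4

Unit = 3 notes; the statements start on B4, G#4, E4, moving down a 3rd each time.
Extending down a 3rd: C#4 → A3.
So cell 5 is A3 E4 G#4.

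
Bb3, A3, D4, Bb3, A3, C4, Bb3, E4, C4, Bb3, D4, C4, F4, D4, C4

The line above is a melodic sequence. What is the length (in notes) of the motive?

15 notes total. Splitting into 3 groups of 5:
Bb3 A3 D4 Bb3 A3 | C4 Bb3 E4 C4 Bb3 | D4 C4 F4 D4 C4
Every group is a transposition up a 2nd of the one before; no shorter unit works.

5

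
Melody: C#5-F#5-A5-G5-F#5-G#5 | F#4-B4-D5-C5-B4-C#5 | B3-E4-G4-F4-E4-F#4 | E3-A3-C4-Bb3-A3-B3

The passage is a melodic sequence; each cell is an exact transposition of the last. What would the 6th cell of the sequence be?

D2 G2 Bb2 Ab2 G2 A2

The 6-note cells begin on C#5, F#4, B3, E3 — each down a 5th from the last.
Continuing the starts: A2 → D2.
From D2 the exact shape gives D2 G2 Bb2 Ab2 G2 A2.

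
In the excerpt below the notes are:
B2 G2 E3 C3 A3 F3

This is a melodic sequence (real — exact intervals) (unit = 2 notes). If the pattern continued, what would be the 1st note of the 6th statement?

The unit is 2 notes. Position-1 pitches of the 3 shown cells: B2, E3, A3.
Each moves up a 4th. Continuing: D4 → G4 → C5.

C5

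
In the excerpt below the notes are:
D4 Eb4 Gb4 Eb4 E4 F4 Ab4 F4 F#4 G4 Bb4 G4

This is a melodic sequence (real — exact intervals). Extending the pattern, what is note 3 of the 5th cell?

With 4-note cells, note 3 of each statement runs Gb4, Ab4, Bb4.
Carrying that up a 2nd forward: C5 → D5.

D5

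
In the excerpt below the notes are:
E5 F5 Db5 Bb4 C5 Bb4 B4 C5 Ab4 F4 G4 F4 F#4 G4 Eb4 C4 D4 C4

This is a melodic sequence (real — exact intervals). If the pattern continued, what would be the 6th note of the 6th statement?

The unit is 6 notes. Position-6 pitches of the 3 shown cells: Bb4, F4, C4.
Carrying that down a 4th forward: G3 → D3 → A2.

A2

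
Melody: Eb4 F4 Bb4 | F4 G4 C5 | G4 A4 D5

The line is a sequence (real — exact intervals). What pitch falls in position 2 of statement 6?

The unit is 3 notes. Position-2 pitches of the 3 shown cells: F4, G4, A4.
Carrying that up a 2nd forward: B4 → C#5 → D#5.

D#5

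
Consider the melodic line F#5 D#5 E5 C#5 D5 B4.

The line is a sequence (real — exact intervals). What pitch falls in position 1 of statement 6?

With 2-note cells, note 1 of each statement runs F#5, E5, D5.
Carrying that down a 2nd forward: C5 → Bb4 → Ab4.

Ab4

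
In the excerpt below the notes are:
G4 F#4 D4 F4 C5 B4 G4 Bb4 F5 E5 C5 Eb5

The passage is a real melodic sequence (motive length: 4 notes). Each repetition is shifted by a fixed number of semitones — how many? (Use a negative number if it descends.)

Taking 4-note groups, the heads are G4, C5, F5: the pattern moves up a 4th.
G4→C5 is 72 − 67 = 5 semitones.

5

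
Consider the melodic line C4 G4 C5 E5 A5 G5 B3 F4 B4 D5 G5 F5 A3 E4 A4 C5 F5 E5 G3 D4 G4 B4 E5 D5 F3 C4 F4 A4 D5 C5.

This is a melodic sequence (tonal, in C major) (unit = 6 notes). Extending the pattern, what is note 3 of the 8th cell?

C4

Grouping in 6s, the 3rd note of each cell is C5, B4, A4, G4, F4.
Carrying that down a 2nd forward: E4 → D4 → C4.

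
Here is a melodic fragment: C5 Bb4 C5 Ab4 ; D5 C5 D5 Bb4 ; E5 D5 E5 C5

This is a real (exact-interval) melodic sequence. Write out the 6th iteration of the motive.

With a 4-note motive the entries are C5, D5, E5, each up a 2nd from the previous.
Carrying on: F#5 → G#5 → A#5.
So cell 6 is A#5 G#5 A#5 F#5.

A#5 G#5 A#5 F#5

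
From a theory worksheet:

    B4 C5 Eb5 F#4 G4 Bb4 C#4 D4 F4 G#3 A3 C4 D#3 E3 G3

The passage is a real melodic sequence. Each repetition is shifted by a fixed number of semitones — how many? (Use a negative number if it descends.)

-5

The 3-note cells begin on B4, F#4, C#4, G#3, D#3 — each down a 4th from the last.
B4 to F#4 spans -5 semitones.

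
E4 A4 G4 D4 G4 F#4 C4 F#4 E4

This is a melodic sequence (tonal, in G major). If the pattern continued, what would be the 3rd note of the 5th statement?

With 3-note cells, note 3 of each statement runs G4, F#4, E4.
Each moves down a 2nd. Continuing: D4 → C4.

C4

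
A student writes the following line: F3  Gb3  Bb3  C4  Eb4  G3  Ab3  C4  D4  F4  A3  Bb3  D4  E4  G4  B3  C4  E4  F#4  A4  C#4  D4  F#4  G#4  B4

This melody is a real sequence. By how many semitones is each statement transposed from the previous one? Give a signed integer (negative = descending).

The 5-note cells begin on F3, G3, A3, B3, C#4 — each up a 2nd from the last.
F3 to G3 spans +2 semitones.

2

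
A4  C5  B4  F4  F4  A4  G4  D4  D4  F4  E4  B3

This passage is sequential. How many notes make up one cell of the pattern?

Try groups of 4 (3 cells in 12 notes):
A4 C5 B4 F4 | F4 A4 G4 D4 | D4 F4 E4 B3
Each cell is the previous one down a 3rd — so the unit is 4 notes.

4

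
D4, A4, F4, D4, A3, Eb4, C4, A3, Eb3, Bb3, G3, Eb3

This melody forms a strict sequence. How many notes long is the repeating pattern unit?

12 notes total. Splitting into 3 groups of 4:
D4 A4 F4 D4 | A3 Eb4 C4 A3 | Eb3 Bb3 G3 Eb3
Each cell is the previous one down a 4th — so the unit is 4 notes.

4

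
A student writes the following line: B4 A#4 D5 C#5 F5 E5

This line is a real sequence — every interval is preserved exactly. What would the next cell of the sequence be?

Ab5 G5

The 2-note cells begin on B4, D5, F5 — each up a 3rd from the last.
So cell 4 is Ab5 G5.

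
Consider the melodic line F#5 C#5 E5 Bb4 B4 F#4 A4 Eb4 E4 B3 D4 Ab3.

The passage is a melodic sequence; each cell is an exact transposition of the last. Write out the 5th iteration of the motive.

Unit = 4 notes; the statements start on F#5, B4, E4, moving down a 5th each time.
Carrying on: A3 → D3.
So cell 5 is D3 A2 C3 Gb2.

D3 A2 C3 Gb2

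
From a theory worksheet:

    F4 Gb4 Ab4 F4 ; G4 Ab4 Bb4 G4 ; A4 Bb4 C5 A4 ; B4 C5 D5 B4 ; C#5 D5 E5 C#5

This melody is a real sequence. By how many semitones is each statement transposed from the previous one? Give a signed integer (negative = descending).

2

Unit = 4 notes; the statements start on F4, G4, A4, B4, C#5, moving up a 2nd each time.
Counting half-steps from F4 to G4: 2.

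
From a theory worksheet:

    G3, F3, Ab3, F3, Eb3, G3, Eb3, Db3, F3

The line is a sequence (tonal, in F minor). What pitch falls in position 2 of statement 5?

Bb2

With 3-note cells, note 2 of each statement runs F3, Eb3, Db3.
Extending down a 2nd: C3 → Bb2.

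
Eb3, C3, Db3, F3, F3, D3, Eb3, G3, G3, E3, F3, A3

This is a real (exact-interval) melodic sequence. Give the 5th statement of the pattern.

Taking 4-note groups, the heads are Eb3, F3, G3: the pattern moves up a 2nd.
Carrying on: A3 → B3.
From B3 the exact shape gives B3 G#3 A3 C#4.

B3 G#3 A3 C#4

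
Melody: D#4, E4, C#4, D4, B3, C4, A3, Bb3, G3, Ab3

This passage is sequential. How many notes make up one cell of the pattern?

2

Try groups of 2 (5 cells in 10 notes):
D#4 E4 | C#4 D4 | B3 C4 | A3 Bb3 | G3 Ab3
Each cell is the previous one down a 2nd — so the unit is 2 notes.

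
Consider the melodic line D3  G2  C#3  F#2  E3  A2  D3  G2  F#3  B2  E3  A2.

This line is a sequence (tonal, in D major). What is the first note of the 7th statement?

C#4

Unit = 4 notes; the statements start on D3, E3, F#3, moving up a 2nd each time.
Extending the heads up a 2nd: G3 → A3 → B3 → C#4.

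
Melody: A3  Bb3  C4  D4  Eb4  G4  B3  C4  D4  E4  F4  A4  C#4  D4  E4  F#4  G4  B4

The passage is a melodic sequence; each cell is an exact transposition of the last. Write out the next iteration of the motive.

The 6-note cells begin on A3, B3, C#4 — each up a 2nd from the last.
Statement 4 starts on D#4 and keeps the same exact contour: D#4 E4 F#4 G#4 A4 C#5.

D#4 E4 F#4 G#4 A4 C#5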